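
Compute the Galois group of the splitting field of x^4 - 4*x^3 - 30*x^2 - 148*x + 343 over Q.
The polynomial is an irreducible quartic over Q and its discriminant is -88159684608, which is not a perfect square, so the Galois group is not contained in A_4. The resolvent cubic y^3 + 30*y^2 - 780*y - 68552 has exactly one rational root, so the Galois group is C_4 or D_4. The quartic remains irreducible over Q(sqrt(disc)), so the group is D_4.

D_4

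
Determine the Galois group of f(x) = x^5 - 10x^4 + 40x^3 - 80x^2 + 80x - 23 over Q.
The polynomial f is an irreducible quintic over Q, so G = Gal(f/Q) is a transitive subgroup of S_5: one of C_5 (5T1, order 5), D_5 (5T2, order 10), F_20 (5T3, order 20), A_5 (5T4, order 60) or S_5 (5T5, order 120). The discriminant of f is 20503125, which is not a perfect square, so G is not contained in A_5. The transitive groups of degree 5 not contained in A_5 are: F_20 (5T3, order 20), S_5 (5T5, order 120). By Dedekind's theorem, for a prime p not dividing disc(f) the degrees of the irreducible factors of f mod p form the cycle type of an element of G. Factoring f modulo the 18 such primes p <= 71 (skipping 3, 5, which divide the discriminant), each new pattern first appears at: mod 2: f = (x + 1)(x^4 + x^3 + x^2 + x + 1), pattern 4+1; mod 11: f = (x^5 + x^4 + 7x^3 + 8x^2 + 3x + 10), pattern 5; mod 19: f = (x + 3)(x^2 + 9x + 3)(x^2 + 16x + 8), pattern 2+2+1; mod 41: f = (x + 3)(x + 6)(x + 7)(x + 19)(x + 37), pattern 1+1+1+1+1. No other pattern occurs in this range, so the set of observed cycle types is {4+1, 5, 2+2+1, 1+1+1+1+1}. The candidates containing elements of all these cycle types are F_20 (5T3) of order 20, S_5 (5T5) of order 120; the others are excluded. The observed types are precisely the cycle types that occur in F_20 (5T3). Each of the other remaining candidates has further cycle types, and by the Chebotarev density theorem the matching factorization patterns would occur for a proportion of primes equal to their share of the group: S_5 (5T5) additionally contains elements of type 3+2, 3+1+1, 2+1+1+1 (50 of its 120 elements, about 42% of primes). None of the 18 primes tested shows any such pattern (for each of these groups the chance of that is below 10^-4), which rules them out. Hence G = F_20 (5T3), of order 20.

F_20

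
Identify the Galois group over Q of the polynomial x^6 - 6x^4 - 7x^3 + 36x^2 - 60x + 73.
The polynomial f is an irreducible sextic over Q, so G = Gal(f/Q) is one of the 16 transitive subgroups 6T1, ..., 6T16 of S_6. The discriminant of f is -63822230816067, which is not a perfect square, so G is not contained in A_6. The transitive groups of degree 6 not contained in A_6 are: C_6 (6T1, order 6), S_3 (6T2, order 6), D_6 (6T3, order 12), C_3 x S_3 (6T5, order 18), A_4 x C_2 (6T6, order 24), S_4 (6T8, order 24), S_3 x S_3 (6T9, order 36), S_4 x C_2 (6T11, order 48), (S_3 x S_3) : C_2 (6T13, order 72), PGL(2,5) (6T14, order 120), S_6 (6T16, order 720). By Dedekind's theorem, for a prime p not dividing disc(f) the degrees of the irreducible factors of f mod p form the cycle type of an element of G. Factoring f modulo the 37 such primes p <= 173 (skipping 3, 19, 37, which divide the discriminant), each new pattern first appears at: mod 2: f = (x^6 + x^3 + 1), pattern 6; mod 7: f = (x^3 + 3x + 5)(x^3 + 5x + 2), pattern 3+3; mod 17: f = (x^2 + 11)(x^2 + 2x + 8)(x^2 + 15x + 13), pattern 2+2+2; mod 73: f = (x)(x + 6)(x + 9)(x + 28)(x + 45)(x + 58), pattern 1+1+1+1+1+1. No other pattern occurs in this range, so the set of observed cycle types is {6, 3+3, 2+2+2, 1+1+1+1+1+1}. The candidates containing elements of all these cycle types are C_6 (6T1) of order 6, D_6 (6T3) of order 12, C_3 x S_3 (6T5) of order 18, A_4 x C_2 (6T6) of order 24, S_3 x S_3 (6T9) of order 36, S_4 x C_2 (6T11) of order 48, (S_3 x S_3) : C_2 (6T13) of order 72, PGL(2,5) (6T14) of order 120, S_6 (6T16) of order 720; the others are excluded. The observed types are precisely the cycle types that occur in C_6 (6T1). Each of the other remaining candidates has further cycle types, and by the Chebotarev density theorem the matching factorization patterns would occur for a proportion of primes equal to their share of the group: D_6 (6T3) additionally contains elements of type 2+2+1+1 (3 of its 12 elements, about 25% of primes); C_3 x S_3 (6T5) additionally contains elements of type 3+1+1+1 (4 of its 18 elements, about 22% of primes); A_4 x C_2 (6T6) additionally contains elements of type 2+2+1+1, 2+1+1+1+1 (6 of its 24 elements, about 25% of primes); S_3 x S_3 (6T9) additionally contains elements of type 3+1+1+1, 2+2+1+1 (13 of its 36 elements, about 36% of primes); S_4 x C_2 (6T11) additionally contains elements of type 4+2, 4+1+1, 2+2+1+1, 2+1+1+1+1 (24 of its 48 elements, about 50% of primes); (S_3 x S_3) : C_2 (6T13) additionally contains elements of type 4+2, 3+2+1, 3+1+1+1, 2+2+1+1, 2+1+1+1+1 (49 of its 72 elements, about 68% of primes); PGL(2,5) (6T14) additionally contains elements of type 5+1, 4+1+1, 2+2+1+1 (69 of its 120 elements, about 58% of primes); S_6 (6T16) additionally contains elements of type 5+1, 4+2, 4+1+1, 3+2+1, 3+1+1+1, 2+2+1+1, 2+1+1+1+1 (544 of its 720 elements, about 76% of primes). None of the 37 primes tested shows any such pattern (for each of these groups the chance of that is below 10^-4), which rules them out. Hence G = C_6 (6T1), of order 6.

C_6 (order 6)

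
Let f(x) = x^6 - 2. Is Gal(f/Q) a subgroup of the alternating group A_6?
The polynomial is irreducible of degree 6 over Q. Its discriminant is 1492992, which is not a perfect square. A Galois group lies in the alternating group exactly when the discriminant is a square in Q, so the Galois group (D_6) is not contained in A_6.

No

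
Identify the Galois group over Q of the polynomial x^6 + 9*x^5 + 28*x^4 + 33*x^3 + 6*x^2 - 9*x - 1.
The polynomial f is an irreducible sextic over Q, so G = Gal(f/Q) is one of the 16 transitive subgroups 6T1, ..., 6T16 of S_6. The discriminant of f is 810448, which is not a perfect square, so G is not contained in A_6. The transitive groups of degree 6 not contained in A_6 are: C_6 (6T1, order 6), S_3 (6T2, order 6), D_6 (6T3, order 12), C_3 x S_3 (6T5, order 18), A_4 x C_2 (6T6, order 24), S_4 (6T8, order 24), S_3 x S_3 (6T9, order 36), S_4 x C_2 (6T11, order 48), (S_3 x S_3) : C_2 (6T13, order 72), PGL(2,5) (6T14, order 120), S_6 (6T16, order 720). By Dedekind's theorem, for a prime p not dividing disc(f) the degrees of the irreducible factors of f mod p form the cycle type of an element of G. Factoring f modulo the 23 such primes p <= 97 (skipping 2, 37, which divide the discriminant), each new pattern first appears at: mod 3: f = (x^3 + x^2 + x + 2)(x^3 + 2x^2 + x + 1), pattern 3+3; mod 5: f = (x^2 + 2x + 3)(x^2 + 3x + 3)(x^2 + 4x + 1), pattern 2+2+2; mod 67: f = (x + 4)(x + 20)(x + 32)(x + 38)(x + 50)(x + 66), pattern 1+1+1+1+1+1. No other pattern occurs in this range, so the set of observed cycle types is {3+3, 2+2+2, 1+1+1+1+1+1}. The candidates containing elements of all these cycle types are C_6 (6T1) of order 6, S_3 (6T2) of order 6, D_6 (6T3) of order 12, C_3 x S_3 (6T5) of order 18, A_4 x C_2 (6T6) of order 24, S_4 (6T8) of order 24, S_3 x S_3 (6T9) of order 36, S_4 x C_2 (6T11) of order 48, (S_3 x S_3) : C_2 (6T13) of order 72, PGL(2,5) (6T14) of order 120, S_6 (6T16) of order 720; the others are excluded. The observed types are precisely the cycle types that occur in S_3 (6T2). Each of the other remaining candidates has further cycle types, and by the Chebotarev density theorem the matching factorization patterns would occur for a proportion of primes equal to their share of the group: C_6 (6T1) additionally contains elements of type 6 (2 of its 6 elements, about 33% of primes); D_6 (6T3) additionally contains elements of type 6, 2+2+1+1 (5 of its 12 elements, about 42% of primes); C_3 x S_3 (6T5) additionally contains elements of type 6, 3+1+1+1 (10 of its 18 elements, about 56% of primes); A_4 x C_2 (6T6) additionally contains elements of type 6, 2+2+1+1, 2+1+1+1+1 (14 of its 24 elements, about 58% of primes); S_4 (6T8) additionally contains elements of type 4+1+1, 2+2+1+1 (9 of its 24 elements, about 38% of primes); S_3 x S_3 (6T9) additionally contains elements of type 6, 3+1+1+1, 2+2+1+1 (25 of its 36 elements, about 69% of primes); S_4 x C_2 (6T11) additionally contains elements of type 6, 4+2, 4+1+1, 2+2+1+1, 2+1+1+1+1 (32 of its 48 elements, about 67% of primes); (S_3 x S_3) : C_2 (6T13) additionally contains elements of type 6, 4+2, 3+2+1, 3+1+1+1, 2+2+1+1, 2+1+1+1+1 (61 of its 72 elements, about 85% of primes); PGL(2,5) (6T14) additionally contains elements of type 6, 5+1, 4+1+1, 2+2+1+1 (89 of its 120 elements, about 74% of primes); S_6 (6T16) additionally contains elements of type 6, 5+1, 4+2, 4+1+1, 3+2+1, 3+1+1+1, 2+2+1+1, 2+1+1+1+1 (664 of its 720 elements, about 92% of primes). None of the 23 primes tested shows any such pattern (for each of these groups the chance of that is below 10^-4), which rules them out. Hence G = S_3 (6T2), of order 6.

S_3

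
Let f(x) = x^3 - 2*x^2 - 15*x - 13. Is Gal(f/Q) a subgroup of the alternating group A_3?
Yes

The polynomial is irreducible of degree 3 over Q. Its discriminant is 2401 = 49^2, a perfect square. A Galois group lies in the alternating group exactly when the discriminant is a square in Q, so the Galois group (C_3) is contained in A_3.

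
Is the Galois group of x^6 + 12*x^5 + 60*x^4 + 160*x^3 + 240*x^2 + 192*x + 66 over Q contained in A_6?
No

The polynomial is irreducible of degree 6 over Q. Its discriminant is -1492992, which is not a perfect square. A Galois group lies in the alternating group exactly when the discriminant is a square in Q, so the Galois group (D_6) is not contained in A_6.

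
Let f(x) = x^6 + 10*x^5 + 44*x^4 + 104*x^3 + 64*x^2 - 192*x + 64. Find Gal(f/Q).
The polynomial f is an irreducible sextic over Q, so G = Gal(f/Q) is one of the 16 transitive subgroups 6T1, ..., 6T16 of S_6. The discriminant of f is 564385546240000 = 23756800^2, a perfect square, so G is contained in A_6. The transitive groups of degree 6 contained in A_6 are: A_4 (6T4, order 12), S_4 (6T7, order 24), (C_3 x C_3) : C_4 (6T10, order 36), PSL(2,5) (6T12, order 60), A_6 (6T15, order 360). By Dedekind's theorem, for a prime p not dividing disc(f) the degrees of the irreducible factors of f mod p form the cycle type of an element of G. Factoring f modulo the 19 such primes p <= 79 (skipping 2, 5, 29, which divide the discriminant), each new pattern first appears at: mod 3: f = (x^2 + x + 2)(x^4 + 2x + 2), pattern 4+2; mod 11: f = (x^3 + x^2 + x + 3)(x^3 + 9x^2 + x + 3), pattern 3+3; mod 19: f = (x + 16)(x + 18)(x^2 + 15x + 8)(x^2 + 18x + 9), pattern 2+2+1+1; mod 61: f = (x + 7)(x + 40)(x + 54)(x^3 + 31x^2 + 12x + 53), pattern 3+1+1+1. No other pattern occurs in this range, so the set of observed cycle types is {4+2, 3+3, 2+2+1+1, 3+1+1+1}. The candidates containing elements of all these cycle types are (C_3 x C_3) : C_4 (6T10) of order 36, A_6 (6T15) of order 360; the others are excluded. The observed types are precisely the cycle types that occur in (C_3 x C_3) : C_4 (6T10) (apart from the identity). Each of the other remaining candidates has further cycle types, and by the Chebotarev density theorem the matching factorization patterns would occur for a proportion of primes equal to their share of the group: A_6 (6T15) additionally contains elements of type 5+1 (144 of its 360 elements, about 40% of primes). None of the 19 primes tested shows any such pattern (for each of these groups the chance of that is below 10^-4), which rules them out. Hence G = (C_3 x C_3) : C_4 (6T10), of order 36.

(C_3 x C_3) : C_4 (order 36)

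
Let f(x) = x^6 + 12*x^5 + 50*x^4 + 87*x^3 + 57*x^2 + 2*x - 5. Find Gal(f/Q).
The polynomial f is an irreducible sextic over Q, so G = Gal(f/Q) is one of the 16 transitive subgroups 6T1, ..., 6T16 of S_6. The discriminant of f is 30991489 = 5567^2, a perfect square, so G is contained in A_6. The transitive groups of degree 6 contained in A_6 are: A_4 (6T4, order 12), S_4 (6T7, order 24), (C_3 x C_3) : C_4 (6T10, order 36), PSL(2,5) (6T12, order 60), A_6 (6T15, order 360). By Dedekind's theorem, for a prime p not dividing disc(f) the degrees of the irreducible factors of f mod p form the cycle type of an element of G. Factoring f modulo the 21 such primes p <= 79 (skipping 19, which divides the discriminant), each new pattern first appears at: mod 2: f = (x + 1)(x^5 + x^4 + x^3 + x + 1), pattern 5+1; mod 7: f = (x^3 + x^2 + 3x + 5)(x^3 + 4x^2 + x + 6), pattern 3+3; mod 61: f = (x + 4)(x + 26)(x^2 + 50x + 13)(x^2 + 54x + 30), pattern 2+2+1+1. No other pattern occurs in this range, so the set of observed cycle types is {5+1, 3+3, 2+2+1+1}. The candidates containing elements of all these cycle types are PSL(2,5) (6T12) of order 60, A_6 (6T15) of order 360; the others are excluded. The observed types are precisely the cycle types that occur in PSL(2,5) (6T12) (apart from the identity). Each of the other remaining candidates has further cycle types, and by the Chebotarev density theorem the matching factorization patterns would occur for a proportion of primes equal to their share of the group: A_6 (6T15) additionally contains elements of type 4+2, 3+1+1+1 (130 of its 360 elements, about 36% of primes). None of the 21 primes tested shows any such pattern (for each of these groups the chance of that is below 10^-4), which rules them out. Hence G = PSL(2,5) (6T12), of order 60.

PSL(2,5) (also written A5(6))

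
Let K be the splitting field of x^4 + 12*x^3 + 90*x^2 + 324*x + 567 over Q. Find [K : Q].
The degree of the splitting field over Q equals the order of the Galois group, so first determine the group. The polynomial is an irreducible quartic over Q and its discriminant is 1088391168, which is not a perfect square, so the Galois group is not contained in A_4. The resolvent cubic y^3 - 90*y^2 + 1620*y + 17496 has exactly one rational root, so the Galois group is C_4 or D_4. The quartic becomes reducible over Q(sqrt(disc)), so the group is C_4. The Galois group C_4 (4T1) has order 4, so the splitting field has degree 4 over Q.

4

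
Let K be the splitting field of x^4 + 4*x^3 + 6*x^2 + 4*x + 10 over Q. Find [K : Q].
4

The degree of the splitting field over Q equals the order of the Galois group, so first determine the group. The polynomial is an irreducible quartic over Q and its discriminant is 186624 = 432^2, a perfect square, so the Galois group is contained in A_4. The resolvent cubic y^3 - 6*y^2 - 24*y + 64 splits completely over Q, which gives the Klein four-group V_4. The Galois group V_4 (4T2) has order 4, so the splitting field has degree 4 over Q.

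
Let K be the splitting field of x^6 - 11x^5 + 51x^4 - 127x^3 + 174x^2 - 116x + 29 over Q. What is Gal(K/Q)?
The polynomial f is an irreducible sextic over Q, so G = Gal(f/Q) is one of the 16 transitive subgroups 6T1, ..., 6T16 of S_6. The discriminant of f is 525625 = 725^2, a perfect square, so G is contained in A_6. The transitive groups of degree 6 contained in A_6 are: A_4 (6T4, order 12), S_4 (6T7, order 24), (C_3 x C_3) : C_4 (6T10, order 36), PSL(2,5) (6T12, order 60), A_6 (6T15, order 360). By Dedekind's theorem, for a prime p not dividing disc(f) the degrees of the irreducible factors of f mod p form the cycle type of an element of G. Factoring f modulo the 19 such primes p <= 73 (skipping 5, 29, which divide the discriminant), each new pattern first appears at: mod 2: f = (x^2 + x + 1)(x^4 + x + 1), pattern 4+2; mod 11: f = (x^3 + 2x^2 + 7x + 2)(x^3 + 9x^2 + 4x + 9), pattern 3+3; mod 19: f = (x + 9)(x + 10)(x^2 + 1)(x^2 + 8x + 17), pattern 2+2+1+1; mod 61: f = (x + 26)(x + 33)(x + 40)(x^3 + 12x^2 + 37x + 12), pattern 3+1+1+1. No other pattern occurs in this range, so the set of observed cycle types is {4+2, 3+3, 2+2+1+1, 3+1+1+1}. The candidates containing elements of all these cycle types are (C_3 x C_3) : C_4 (6T10) of order 36, A_6 (6T15) of order 360; the others are excluded. The observed types are precisely the cycle types that occur in (C_3 x C_3) : C_4 (6T10) (apart from the identity). Each of the other remaining candidates has further cycle types, and by the Chebotarev density theorem the matching factorization patterns would occur for a proportion of primes equal to their share of the group: A_6 (6T15) additionally contains elements of type 5+1 (144 of its 360 elements, about 40% of primes). None of the 19 primes tested shows any such pattern (for each of these groups the chance of that is below 10^-4), which rules them out. Hence G = (C_3 x C_3) : C_4 (6T10), of order 36.

6T10: (C_3 x C_3) : C_4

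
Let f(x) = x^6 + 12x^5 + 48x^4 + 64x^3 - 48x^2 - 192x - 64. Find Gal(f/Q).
6T6: A_4 x C_2

The polynomial f is an irreducible sextic over Q, so G = Gal(f/Q) is one of the 16 transitive subgroups 6T1, ..., 6T16 of S_6. The discriminant of f is -450868486864896, which is not a perfect square, so G is not contained in A_6. The transitive groups of degree 6 not contained in A_6 are: C_6 (6T1, order 6), S_3 (6T2, order 6), D_6 (6T3, order 12), C_3 x S_3 (6T5, order 18), A_4 x C_2 (6T6, order 24), S_4 (6T8, order 24), S_3 x S_3 (6T9, order 36), S_4 x C_2 (6T11, order 48), (S_3 x S_3) : C_2 (6T13, order 72), PGL(2,5) (6T14, order 120), S_6 (6T16, order 720). By Dedekind's theorem, for a prime p not dividing disc(f) the degrees of the irreducible factors of f mod p form the cycle type of an element of G. Factoring f modulo the 33 such primes p <= 149 (skipping 2, 3, which divide the discriminant), each new pattern first appears at: mod 5: f = (x^3 + 3x^2 + x + 2)(x^3 + 4x^2 + 3), pattern 3+3; mod 7: f = (x^6 + 5x^5 + 6x^4 + x^3 + x^2 + 4x + 6), pattern 6; mod 17: f = (x + 6)(x + 15)(x^2 + 4x + 1)(x^2 + 4x + 11), pattern 2+2+1+1; mod 19: f = (x + 7)(x + 9)(x + 14)(x + 16)(x^2 + 4x + 9), pattern 2+1+1+1+1; mod 71: f = (x^2 + 4x + 7)(x^2 + 4x + 22)(x^2 + 4x + 42), pattern 2+2+2. No other pattern occurs in this range, so the set of observed cycle types is {3+3, 6, 2+2+1+1, 2+1+1+1+1, 2+2+2}. The candidates containing elements of all these cycle types are A_4 x C_2 (6T6) of order 24, S_4 x C_2 (6T11) of order 48, (S_3 x S_3) : C_2 (6T13) of order 72, S_6 (6T16) of order 720; the others are excluded. The observed types are precisely the cycle types that occur in A_4 x C_2 (6T6) (apart from the identity). Each of the other remaining candidates has further cycle types, and by the Chebotarev density theorem the matching factorization patterns would occur for a proportion of primes equal to their share of the group: S_4 x C_2 (6T11) additionally contains elements of type 4+2, 4+1+1 (12 of its 48 elements, about 25% of primes); (S_3 x S_3) : C_2 (6T13) additionally contains elements of type 4+2, 3+2+1, 3+1+1+1 (34 of its 72 elements, about 47% of primes); S_6 (6T16) additionally contains elements of type 5+1, 4+2, 4+1+1, 3+2+1, 3+1+1+1 (484 of its 720 elements, about 67% of primes). None of the 33 primes tested shows any such pattern (for each of these groups the chance of that is below 10^-4), which rules them out. Hence G = A_4 x C_2 (6T6), of order 24.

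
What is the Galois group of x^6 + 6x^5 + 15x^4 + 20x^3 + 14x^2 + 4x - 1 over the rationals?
S_4, S_4(6d), the S_4-action on 6 points inside A_6

The polynomial f is an irreducible sextic over Q, so G = Gal(f/Q) is one of the 16 transitive subgroups 6T1, ..., 6T16 of S_6. The discriminant of f is 33856 = 184^2, a perfect square, so G is contained in A_6. The transitive groups of degree 6 contained in A_6 are: A_4 (6T4, order 12), S_4 (6T7, order 24), (C_3 x C_3) : C_4 (6T10, order 36), PSL(2,5) (6T12, order 60), A_6 (6T15, order 360). By Dedekind's theorem, for a prime p not dividing disc(f) the degrees of the irreducible factors of f mod p form the cycle type of an element of G. Factoring f modulo the 79 such primes p <= 419 (skipping 2, 23, which divide the discriminant), each new pattern first appears at: mod 3: f = (x^3 + x^2 + x + 2)(x^3 + 2x^2 + 1), pattern 3+3; mod 5: f = (x^2 + 2x + 4)(x^4 + 4x^3 + 3x^2 + 3x + 1), pattern 4+2; mod 19: f = (x + 6)(x + 15)(x^2 + 11x + 6)(x^2 + 12x + 7), pattern 2+2+1+1; mod 223: f = (x + 17)(x + 58)(x + 79)(x + 146)(x + 167)(x + 208), pattern 1+1+1+1+1+1. No other pattern occurs in this range, so the set of observed cycle types is {3+3, 4+2, 2+2+1+1, 1+1+1+1+1+1}. The candidates containing elements of all these cycle types are S_4 (6T7) of order 24, (C_3 x C_3) : C_4 (6T10) of order 36, A_6 (6T15) of order 360; the others are excluded. The observed types are precisely the cycle types that occur in S_4 (6T7). Each of the other remaining candidates has further cycle types, and by the Chebotarev density theorem the matching factorization patterns would occur for a proportion of primes equal to their share of the group: (C_3 x C_3) : C_4 (6T10) additionally contains elements of type 3+1+1+1 (4 of its 36 elements, about 11% of primes); A_6 (6T15) additionally contains elements of type 5+1, 3+1+1+1 (184 of its 360 elements, about 51% of primes). None of the 79 primes tested shows any such pattern (for each of these groups the chance of that is below 10^-4), which rules them out. Hence G = S_4 (6T7), of order 24.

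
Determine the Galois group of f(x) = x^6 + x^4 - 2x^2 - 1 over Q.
The polynomial f is an irreducible sextic over Q, so G = Gal(f/Q) is one of the 16 transitive subgroups 6T1, ..., 6T16 of S_6. The discriminant of f is 153664 = 392^2, a perfect square, so G is contained in A_6. The transitive groups of degree 6 contained in A_6 are: A_4 (6T4, order 12), S_4 (6T7, order 24), (C_3 x C_3) : C_4 (6T10, order 36), PSL(2,5) (6T12, order 60), A_6 (6T15, order 360). By Dedekind's theorem, for a prime p not dividing disc(f) the degrees of the irreducible factors of f mod p form the cycle type of an element of G. Factoring f modulo the 33 such primes p <= 149 (skipping 2, 7, which divide the discriminant), each new pattern first appears at: mod 3: f = (x^3 + 2x + 1)(x^3 + 2x + 2), pattern 3+3; mod 13: f = (x + 6)(x + 7)(x^2 + 5)(x^2 + 6), pattern 2+2+1+1. No other pattern occurs in this range, so the set of observed cycle types is {3+3, 2+2+1+1}. The candidates containing elements of all these cycle types are A_4 (6T4) of order 12, S_4 (6T7) of order 24, (C_3 x C_3) : C_4 (6T10) of order 36, PSL(2,5) (6T12) of order 60, A_6 (6T15) of order 360; the others are excluded. The observed types are precisely the cycle types that occur in A_4 (6T4) (apart from the identity). Each of the other remaining candidates has further cycle types, and by the Chebotarev density theorem the matching factorization patterns would occur for a proportion of primes equal to their share of the group: S_4 (6T7) additionally contains elements of type 4+2 (6 of its 24 elements, about 25% of primes); (C_3 x C_3) : C_4 (6T10) additionally contains elements of type 4+2, 3+1+1+1 (22 of its 36 elements, about 61% of primes); PSL(2,5) (6T12) additionally contains elements of type 5+1 (24 of its 60 elements, about 40% of primes); A_6 (6T15) additionally contains elements of type 5+1, 4+2, 3+1+1+1 (274 of its 360 elements, about 76% of primes). None of the 33 primes tested shows any such pattern (for each of these groups the chance of that is below 10^-4), which rules them out. Hence G = A_4 (6T4), of order 12.

A_4, A_4 acting on 6 points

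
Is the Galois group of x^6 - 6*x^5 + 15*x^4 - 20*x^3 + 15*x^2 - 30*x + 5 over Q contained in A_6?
Yes

The polynomial is irreducible of degree 6 over Q. Its discriminant is 746496000000 = 864000^2, a perfect square. A Galois group lies in the alternating group exactly when the discriminant is a square in Q, so the Galois group (A_6) is contained in A_6.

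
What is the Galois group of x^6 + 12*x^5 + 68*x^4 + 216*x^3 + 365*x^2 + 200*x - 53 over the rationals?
6T7: S_4

The polynomial f is an irreducible sextic over Q, so G = Gal(f/Q) is one of the 16 transitive subgroups 6T1, ..., 6T16 of S_6. The discriminant of f is 2046918914580544 = 45242888^2, a perfect square, so G is contained in A_6. The transitive groups of degree 6 contained in A_6 are: A_4 (6T4, order 12), S_4 (6T7, order 24), (C_3 x C_3) : C_4 (6T10, order 36), PSL(2,5) (6T12, order 60), A_6 (6T15, order 360). By Dedekind's theorem, for a prime p not dividing disc(f) the degrees of the irreducible factors of f mod p form the cycle type of an element of G. Factoring f modulo the 79 such primes p <= 419 (skipping 2, 31, which divide the discriminant), each new pattern first appears at: mod 3: f = (x^2 + 2x + 2)(x^4 + x^3 + x^2 + 2x + 2), pattern 4+2; mod 5: f = (x^3 + 2x + 4)(x^3 + 2x^2 + x + 3), pattern 3+3; mod 11: f = (x + 3)(x + 9)(x^2 + 4x + 8)(x^2 + 7x + 5), pattern 2+2+1+1; mod 67: f = (x + 17)(x + 39)(x + 48)(x + 54)(x + 59)(x + 63), pattern 1+1+1+1+1+1. No other pattern occurs in this range, so the set of observed cycle types is {4+2, 3+3, 2+2+1+1, 1+1+1+1+1+1}. The candidates containing elements of all these cycle types are S_4 (6T7) of order 24, (C_3 x C_3) : C_4 (6T10) of order 36, A_6 (6T15) of order 360; the others are excluded. The observed types are precisely the cycle types that occur in S_4 (6T7). Each of the other remaining candidates has further cycle types, and by the Chebotarev density theorem the matching factorization patterns would occur for a proportion of primes equal to their share of the group: (C_3 x C_3) : C_4 (6T10) additionally contains elements of type 3+1+1+1 (4 of its 36 elements, about 11% of primes); A_6 (6T15) additionally contains elements of type 5+1, 3+1+1+1 (184 of its 360 elements, about 51% of primes). None of the 79 primes tested shows any such pattern (for each of these groups the chance of that is below 10^-4), which rules them out. Hence G = S_4 (6T7), of order 24.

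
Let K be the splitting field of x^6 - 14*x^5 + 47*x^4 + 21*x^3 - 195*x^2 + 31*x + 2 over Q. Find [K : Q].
The degree of the splitting field over Q equals the order of the Galois group, so first determine the group. The polynomial f is an irreducible sextic over Q, so G = Gal(f/Q) is one of the 16 transitive subgroups 6T1, ..., 6T16 of S_6. The discriminant of f is 8413926734596681 = 91727459^2, a perfect square, so G is contained in A_6. The transitive groups of degree 6 contained in A_6 are: A_4 (6T4, order 12), S_4 (6T7, order 24), (C_3 x C_3) : C_4 (6T10, order 36), PSL(2,5) (6T12, order 60), A_6 (6T15, order 360). By Dedekind's theorem, for a prime p not dividing disc(f) the degrees of the irreducible factors of f mod p form the cycle type of an element of G. Factoring f modulo the 21 such primes p <= 79 (skipping 19, which divides the discriminant), each new pattern first appears at: mod 2: f = (x)(x^5 + x^3 + x^2 + x + 1), pattern 5+1; mod 7: f = (x^3 + 3x^2 + 3x + 5)(x^3 + 4x^2 + 4x + 6), pattern 3+3; mod 61: f = (x + 1)(x + 22)(x^2 + 8x + 48)(x^2 + 16x + 29), pattern 2+2+1+1. No other pattern occurs in this range, so the set of observed cycle types is {5+1, 3+3, 2+2+1+1}. The candidates containing elements of all these cycle types are PSL(2,5) (6T12) of order 60, A_6 (6T15) of order 360; the others are excluded. The observed types are precisely the cycle types that occur in PSL(2,5) (6T12) (apart from the identity). Each of the other remaining candidates has further cycle types, and by the Chebotarev density theorem the matching factorization patterns would occur for a proportion of primes equal to their share of the group: A_6 (6T15) additionally contains elements of type 4+2, 3+1+1+1 (130 of its 360 elements, about 36% of primes). None of the 21 primes tested shows any such pattern (for each of these groups the chance of that is below 10^-4), which rules them out. Hence G = PSL(2,5) (6T12), of order 60. The Galois group PSL(2,5) (6T12) has order 60, so the splitting field has degree 60 over Q.

60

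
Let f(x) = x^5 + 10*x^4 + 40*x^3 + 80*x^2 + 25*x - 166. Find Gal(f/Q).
A_5

The polynomial f is an irreducible quintic over Q, so G = Gal(f/Q) is a transitive subgroup of S_5: one of C_5 (5T1, order 5), D_5 (5T2, order 10), F_20 (5T3, order 20), A_5 (5T4, order 60) or S_5 (5T5, order 120). The discriminant of f is 58564000000 = 242000^2, a perfect square, so G is contained in A_5. The transitive groups of degree 5 contained in A_5 are: C_5 (5T1, order 5), D_5 (5T2, order 10), A_5 (5T4, order 60). By Dedekind's theorem, for a prime p not dividing disc(f) the degrees of the irreducible factors of f mod p form the cycle type of an element of G. Factoring f modulo the 3 such primes p <= 13 (skipping 2, 5, 11, which divide the discriminant), each new pattern first appears at: mod 3: f = (x^5 + x^4 + x^3 + 2x^2 + x + 2), pattern 5; mod 13: f = (x + 7)(x + 9)(x^3 + 7x^2 + 8x + 5), pattern 3+1+1. No other pattern occurs in this range, so the set of observed cycle types is {5, 3+1+1}. Among the candidates above, the only group containing elements of all these cycle types is A_5 (5T4) — each of C_5 (5T1), D_5 (5T2) lacks at least one of them. Hence G = A_5 (5T4), of order 60.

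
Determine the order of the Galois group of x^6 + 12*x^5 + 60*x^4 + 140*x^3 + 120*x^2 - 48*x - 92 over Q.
The degree of the splitting field over Q equals the order of the Galois group, so first determine the group. The polynomial f is an irreducible sextic over Q, so G = Gal(f/Q) is one of the 16 transitive subgroups 6T1, ..., 6T16 of S_6. The discriminant of f is 660451885056, which is not a perfect square, so G is not contained in A_6. The transitive groups of degree 6 not contained in A_6 are: C_6 (6T1, order 6), S_3 (6T2, order 6), D_6 (6T3, order 12), C_3 x S_3 (6T5, order 18), A_4 x C_2 (6T6, order 24), S_4 (6T8, order 24), S_3 x S_3 (6T9, order 36), S_4 x C_2 (6T11, order 48), (S_3 x S_3) : C_2 (6T13, order 72), PGL(2,5) (6T14, order 120), S_6 (6T16, order 720). By Dedekind's theorem, for a prime p not dividing disc(f) the degrees of the irreducible factors of f mod p form the cycle type of an element of G. Factoring f modulo the 14 such primes p <= 53 (skipping 2, 3, which divide the discriminant), each new pattern first appears at: mod 5: f = (x + 1)(x + 3)(x^2 + 2)(x^2 + 3x + 3), pattern 2+2+1+1; mod 7: f = (x^6 + 5x^5 + 4x^4 + x^2 + x + 6), pattern 6; mod 19: f = (x + 4)(x + 5)(x + 16)(x^3 + 6x^2 + 12x + 18), pattern 3+1+1+1; mod 31: f = (x^2 + x + 16)(x^2 + 20x + 21)(x^2 + 22x + 6), pattern 2+2+2; mod 43: f = (x^3 + 6x^2 + 12x + 13)(x^3 + 6x^2 + 12x + 26), pattern 3+3. No other pattern occurs in this range, so the set of observed cycle types is {2+2+1+1, 6, 3+1+1+1, 2+2+2, 3+3}. The candidates containing elements of all these cycle types are S_3 x S_3 (6T9) of order 36, (S_3 x S_3) : C_2 (6T13) of order 72, S_6 (6T16) of order 720; the others are excluded. The observed types are precisely the cycle types that occur in S_3 x S_3 (6T9) (apart from the identity). Each of the other remaining candidates has further cycle types, and by the Chebotarev density theorem the matching factorization patterns would occur for a proportion of primes equal to their share of the group: (S_3 x S_3) : C_2 (6T13) additionally contains elements of type 4+2, 3+2+1, 2+1+1+1+1 (36 of its 72 elements, about 50% of primes); S_6 (6T16) additionally contains elements of type 5+1, 4+2, 4+1+1, 3+2+1, 2+1+1+1+1 (459 of its 720 elements, about 64% of primes). None of the 14 primes tested shows any such pattern (for each of these groups the chance of that is below 10^-4), which rules them out. Hence G = S_3 x S_3 (6T9), of order 36. The Galois group S_3 x S_3 (6T9) has order 36, so the splitting field has degree 36 over Q.

36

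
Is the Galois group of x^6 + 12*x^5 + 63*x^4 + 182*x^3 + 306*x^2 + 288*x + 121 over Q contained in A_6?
No

The polynomial is irreducible of degree 6 over Q. Its discriminant is -16003008, which is not a perfect square. A Galois group lies in the alternating group exactly when the discriminant is a square in Q, so the Galois group (PGL(2,5)) is not contained in A_6.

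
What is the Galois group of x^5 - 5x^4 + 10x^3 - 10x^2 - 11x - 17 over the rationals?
The polynomial f is an irreducible quintic over Q, so G = Gal(f/Q) is a transitive subgroup of S_5: one of C_5 (5T1, order 5), D_5 (5T2, order 10), F_20 (5T3, order 20), A_5 (5T4, order 60) or S_5 (5T5, order 120). The discriminant of f is 3008364544, which is not a perfect square, so G is not contained in A_5. The transitive groups of degree 5 not contained in A_5 are: F_20 (5T3, order 20), S_5 (5T5, order 120). By Dedekind's theorem, for a prime p not dividing disc(f) the degrees of the irreducible factors of f mod p form the cycle type of an element of G. Factoring f modulo the 3 such primes p <= 7 (skipping 2, which divides the discriminant), each new pattern first appears at: mod 3: f = (x^5 + x^4 + x^3 + 2x^2 + x + 1), pattern 5; mod 7: f = (x^2 + 3x + 1)(x^3 + 6x^2 + 5x + 4), pattern 3+2. No other pattern occurs in this range, so the set of observed cycle types is {5, 3+2}. Among the candidates above, the only group containing elements of all these cycle types is S_5 (5T5) — F_20 (5T3) lacks at least one of them. Hence G = S_5 (5T5), of order 120.

S_5, the symmetric group on 5 letters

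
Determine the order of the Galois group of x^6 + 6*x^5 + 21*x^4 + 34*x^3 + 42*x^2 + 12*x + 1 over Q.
The degree of the splitting field over Q equals the order of the Galois group, so first determine the group. The polynomial f is an irreducible sextic over Q, so G = Gal(f/Q) is one of the 16 transitive subgroups 6T1, ..., 6T16 of S_6. The discriminant of f is -1024192512, which is not a perfect square, so G is not contained in A_6. The transitive groups of degree 6 not contained in A_6 are: C_6 (6T1, order 6), S_3 (6T2, order 6), D_6 (6T3, order 12), C_3 x S_3 (6T5, order 18), A_4 x C_2 (6T6, order 24), S_4 (6T8, order 24), S_3 x S_3 (6T9, order 36), S_4 x C_2 (6T11, order 48), (S_3 x S_3) : C_2 (6T13, order 72), PGL(2,5) (6T14, order 120), S_6 (6T16, order 720). By Dedekind's theorem, for a prime p not dividing disc(f) the degrees of the irreducible factors of f mod p form the cycle type of an element of G. Factoring f modulo the 21 such primes p <= 89 (skipping 2, 3, 7, which divide the discriminant), each new pattern first appears at: mod 5: f = (x^6 + x^5 + x^4 + 4x^3 + 2x^2 + 2x + 1), pattern 6; mod 11: f = (x + 7)(x^5 + 10x^4 + 6x^3 + 3x^2 + 10x + 8), pattern 5+1; mod 13: f = (x + 1)(x + 12)(x^4 + 6x^3 + 9x^2 + x + 12), pattern 4+1+1; mod 23: f = (x + 14)(x + 20)(x^2 + 2x + 4)(x^2 + 16x + 13), pattern 2+2+1+1; mod 43: f = (x^3 + 22x^2 + 37x + 39)(x^3 + 27x^2 + 35x + 32), pattern 3+3; mod 61: f = (x^2 + 5x + 22)(x^2 + 18x + 52)(x^2 + 44x + 4), pattern 2+2+2. No other pattern occurs in this range, so the set of observed cycle types is {6, 5+1, 4+1+1, 2+2+1+1, 3+3, 2+2+2}. The candidates containing elements of all these cycle types are PGL(2,5) (6T14) of order 120, S_6 (6T16) of order 720; the others are excluded. The observed types are precisely the cycle types that occur in PGL(2,5) (6T14) (apart from the identity). Each of the other remaining candidates has further cycle types, and by the Chebotarev density theorem the matching factorization patterns would occur for a proportion of primes equal to their share of the group: S_6 (6T16) additionally contains elements of type 4+2, 3+2+1, 3+1+1+1, 2+1+1+1+1 (265 of its 720 elements, about 37% of primes). None of the 21 primes tested shows any such pattern (for each of these groups the chance of that is below 10^-4), which rules them out. Hence G = PGL(2,5) (6T14), of order 120. The Galois group PGL(2,5) (6T14) has order 120, so the splitting field has degree 120 over Q.

120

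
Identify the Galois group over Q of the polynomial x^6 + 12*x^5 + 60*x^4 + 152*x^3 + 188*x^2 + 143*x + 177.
6T16: S_6

The polynomial f is an irreducible sextic over Q, so G = Gal(f/Q) is one of the 16 transitive subgroups 6T1, ..., 6T16 of S_6. The discriminant of f is -3450415457179, which is not a perfect square, so G is not contained in A_6. The transitive groups of degree 6 not contained in A_6 are: C_6 (6T1, order 6), S_3 (6T2, order 6), D_6 (6T3, order 12), C_3 x S_3 (6T5, order 18), A_4 x C_2 (6T6, order 24), S_4 (6T8, order 24), S_3 x S_3 (6T9, order 36), S_4 x C_2 (6T11, order 48), (S_3 x S_3) : C_2 (6T13, order 72), PGL(2,5) (6T14, order 120), S_6 (6T16, order 720). By Dedekind's theorem, for a prime p not dividing disc(f) the degrees of the irreducible factors of f mod p form the cycle type of an element of G. Factoring f modulo the 4 such primes p <= 7, each new pattern first appears at: mod 2: f = (x^6 + x + 1), pattern 6; mod 3: f = (x)(x^2 + 1)(x^3 + 2x + 2), pattern 3+2+1; mod 5: f = (x^3 + x^2 + 2)(x^3 + x^2 + 4x + 1), pattern 3+3; mod 7: f = (x + 1)(x^5 + 4x^4 + 5x^2 + x + 2), pattern 5+1. No other pattern occurs in this range, so the set of observed cycle types is {6, 3+2+1, 3+3, 5+1}. Among the candidates above, the only group containing elements of all these cycle types is S_6 (6T16); every other candidate lacks at least one of them. Hence G = S_6 (6T16), of order 720.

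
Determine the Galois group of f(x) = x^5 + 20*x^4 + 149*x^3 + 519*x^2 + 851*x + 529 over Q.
C_5 (also written C5)

The polynomial f is an irreducible quintic over Q, so G = Gal(f/Q) is a transitive subgroup of S_5: one of C_5 (5T1, order 5), D_5 (5T2, order 10), F_20 (5T3, order 20), A_5 (5T4, order 60) or S_5 (5T5, order 120). The discriminant of f is 7745089 = 2783^2, a perfect square, so G is contained in A_5. The transitive groups of degree 5 contained in A_5 are: C_5 (5T1, order 5), D_5 (5T2, order 10), A_5 (5T4, order 60). By Dedekind's theorem, for a prime p not dividing disc(f) the degrees of the irreducible factors of f mod p form the cycle type of an element of G. Factoring f modulo the 14 such primes p <= 53 (skipping 11, 23, which divide the discriminant), each new pattern first appears at: mod 2: f = (x^5 + x^3 + x^2 + x + 1), pattern 5; mod 43: f = (x + 12)(x + 14)(x + 15)(x + 31)(x + 34), pattern 1+1+1+1+1. No other pattern occurs in this range, so the set of observed cycle types is {5, 1+1+1+1+1}. The candidates containing elements of all these cycle types are C_5 (5T1) of order 5, D_5 (5T2) of order 10, A_5 (5T4) of order 60; the others are excluded. The observed types are precisely the cycle types that occur in C_5 (5T1). Each of the other remaining candidates has further cycle types, and by the Chebotarev density theorem the matching factorization patterns would occur for a proportion of primes equal to their share of the group: D_5 (5T2) additionally contains elements of type 2+2+1 (5 of its 10 elements, about 50% of primes); A_5 (5T4) additionally contains elements of type 3+1+1, 2+2+1 (35 of its 60 elements, about 58% of primes). None of the 14 primes tested shows any such pattern (for each of these groups the chance of that is below 10^-4), which rules them out. Hence G = C_5 (5T1), of order 5.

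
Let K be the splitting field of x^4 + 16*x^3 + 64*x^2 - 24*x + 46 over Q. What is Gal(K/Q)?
The polynomial is an irreducible quartic over Q and its discriminant is 1064634368, which is not a perfect square, so the Galois group is not contained in A_4. The resolvent cubic y^3 - 64*y^2 - 568*y - 576 has exactly one rational root, so the Galois group is C_4 or D_4. The quartic becomes reducible over Q(sqrt(disc)), so the group is C_4.

C_4, the cyclic group of order 4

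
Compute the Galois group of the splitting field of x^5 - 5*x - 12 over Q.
The polynomial f is an irreducible quintic over Q, so G = Gal(f/Q) is a transitive subgroup of S_5: one of C_5 (5T1, order 5), D_5 (5T2, order 10), F_20 (5T3, order 20), A_5 (5T4, order 60) or S_5 (5T5, order 120). The discriminant of f is 64000000 = 8000^2, a perfect square, so G is contained in A_5. The transitive groups of degree 5 contained in A_5 are: C_5 (5T1, order 5), D_5 (5T2, order 10), A_5 (5T4, order 60). By Dedekind's theorem, for a prime p not dividing disc(f) the degrees of the irreducible factors of f mod p form the cycle type of an element of G. Factoring f modulo the 23 such primes p <= 97 (skipping 2, 5, which divide the discriminant), each new pattern first appears at: mod 3: f = (x)(x^2 + x + 2)(x^2 + 2x + 2), pattern 2+2+1; mod 7: f = (x^5 + 2x + 2), pattern 5. No other pattern occurs in this range, so the set of observed cycle types is {2+2+1, 5}. The candidates containing elements of all these cycle types are D_5 (5T2) of order 10, A_5 (5T4) of order 60; the others are excluded. The observed types are precisely the cycle types that occur in D_5 (5T2) (apart from the identity). Each of the other remaining candidates has further cycle types, and by the Chebotarev density theorem the matching factorization patterns would occur for a proportion of primes equal to their share of the group: A_5 (5T4) additionally contains elements of type 3+1+1 (20 of its 60 elements, about 33% of primes). None of the 23 primes tested shows any such pattern (for each of these groups the chance of that is below 10^-4), which rules them out. Hence G = D_5 (5T2), of order 10.

D_5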